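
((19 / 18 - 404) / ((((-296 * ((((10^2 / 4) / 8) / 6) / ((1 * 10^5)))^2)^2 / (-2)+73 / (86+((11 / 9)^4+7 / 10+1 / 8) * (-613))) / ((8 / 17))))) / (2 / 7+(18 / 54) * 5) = 1348717721709881327616000000000000 / 567075133634642367659597286157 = 2378.38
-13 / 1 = -13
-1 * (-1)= 1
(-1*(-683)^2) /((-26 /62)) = 14461159 /13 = 1112396.85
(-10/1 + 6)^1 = -4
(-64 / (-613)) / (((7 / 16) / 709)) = 726016 / 4291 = 169.20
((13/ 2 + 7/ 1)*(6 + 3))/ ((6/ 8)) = 162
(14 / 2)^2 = 49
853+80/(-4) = 833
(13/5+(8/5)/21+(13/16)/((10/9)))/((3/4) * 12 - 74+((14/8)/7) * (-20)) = -11449/235200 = -0.05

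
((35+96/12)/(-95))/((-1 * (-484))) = -43/45980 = -0.00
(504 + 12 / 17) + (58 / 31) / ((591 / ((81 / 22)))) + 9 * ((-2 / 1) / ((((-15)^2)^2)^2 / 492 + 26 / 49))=2193462310269562467 / 4345920558699841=504.72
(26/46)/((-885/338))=-4394/20355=-0.22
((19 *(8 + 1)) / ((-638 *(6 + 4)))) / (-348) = 57 / 740080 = 0.00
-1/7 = -0.14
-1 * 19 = -19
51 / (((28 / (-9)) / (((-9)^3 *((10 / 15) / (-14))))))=-111537 / 196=-569.07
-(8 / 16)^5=-1 / 32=-0.03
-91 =-91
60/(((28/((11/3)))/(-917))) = -7205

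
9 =9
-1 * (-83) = 83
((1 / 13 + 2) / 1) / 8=27 / 104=0.26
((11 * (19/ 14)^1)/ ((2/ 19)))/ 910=3971/ 25480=0.16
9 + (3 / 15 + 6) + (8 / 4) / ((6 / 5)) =253 / 15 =16.87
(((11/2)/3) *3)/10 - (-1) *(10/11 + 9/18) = 431/220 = 1.96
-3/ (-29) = 3/ 29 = 0.10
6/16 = 3/8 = 0.38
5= 5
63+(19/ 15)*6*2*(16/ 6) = 1553/ 15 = 103.53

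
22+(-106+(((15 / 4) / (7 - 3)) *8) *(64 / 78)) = -1012 / 13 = -77.85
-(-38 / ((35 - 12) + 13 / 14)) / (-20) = -133 / 1675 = -0.08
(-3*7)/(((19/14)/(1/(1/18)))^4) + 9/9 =-84687788015/130321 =-649839.92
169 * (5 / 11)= 845 / 11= 76.82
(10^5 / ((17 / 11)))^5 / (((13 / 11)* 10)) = 1771561000000000000000000000000 / 18458141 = 95977216773888551398540.08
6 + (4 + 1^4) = 11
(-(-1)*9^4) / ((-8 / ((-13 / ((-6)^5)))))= -351 / 256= -1.37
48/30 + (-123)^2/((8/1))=1892.72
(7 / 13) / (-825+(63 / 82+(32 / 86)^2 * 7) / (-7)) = -1061326 / 1626592279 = -0.00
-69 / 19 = -3.63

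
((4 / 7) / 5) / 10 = 2 / 175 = 0.01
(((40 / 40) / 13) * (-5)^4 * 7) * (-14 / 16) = -30625 / 104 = -294.47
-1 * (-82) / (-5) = -82 / 5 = -16.40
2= 2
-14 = -14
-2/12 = -1/6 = -0.17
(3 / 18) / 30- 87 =-86.99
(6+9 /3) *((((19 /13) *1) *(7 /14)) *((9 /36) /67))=171 /6968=0.02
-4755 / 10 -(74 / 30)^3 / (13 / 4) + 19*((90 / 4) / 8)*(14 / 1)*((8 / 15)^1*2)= 27894151 / 87750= 317.88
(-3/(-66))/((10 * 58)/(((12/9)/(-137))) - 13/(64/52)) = -8/10490579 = -0.00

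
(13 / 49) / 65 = 1 / 245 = 0.00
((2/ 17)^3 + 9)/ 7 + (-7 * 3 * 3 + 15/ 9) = -60.05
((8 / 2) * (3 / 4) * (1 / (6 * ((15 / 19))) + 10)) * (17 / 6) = 15623 / 180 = 86.79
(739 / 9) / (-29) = -739 / 261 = -2.83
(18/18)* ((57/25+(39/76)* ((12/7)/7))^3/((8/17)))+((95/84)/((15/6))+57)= 6584531098722097/75651983531250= 87.04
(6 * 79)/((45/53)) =8374/15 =558.27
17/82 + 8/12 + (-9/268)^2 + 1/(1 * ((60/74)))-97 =-1397175667/14723920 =-94.89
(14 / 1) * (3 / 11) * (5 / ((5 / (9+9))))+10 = 866 / 11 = 78.73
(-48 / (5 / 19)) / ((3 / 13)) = -3952 / 5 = -790.40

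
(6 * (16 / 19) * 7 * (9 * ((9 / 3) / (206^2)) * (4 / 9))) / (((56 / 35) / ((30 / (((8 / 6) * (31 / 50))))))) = 1417500 / 6248701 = 0.23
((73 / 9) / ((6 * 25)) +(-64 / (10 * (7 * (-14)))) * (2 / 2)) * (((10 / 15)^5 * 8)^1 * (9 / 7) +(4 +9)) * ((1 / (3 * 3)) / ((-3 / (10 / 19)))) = -21424561 / 641370555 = -0.03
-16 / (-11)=1.45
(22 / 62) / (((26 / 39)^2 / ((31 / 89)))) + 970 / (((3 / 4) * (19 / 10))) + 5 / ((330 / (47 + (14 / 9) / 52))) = 4450736399 / 6528951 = 681.69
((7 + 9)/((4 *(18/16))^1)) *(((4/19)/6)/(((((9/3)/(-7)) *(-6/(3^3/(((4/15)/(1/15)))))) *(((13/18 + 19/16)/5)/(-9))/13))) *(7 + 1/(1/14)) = -2201472/1045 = -2106.67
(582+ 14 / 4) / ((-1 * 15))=-1171 / 30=-39.03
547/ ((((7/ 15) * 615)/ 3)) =1641/ 287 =5.72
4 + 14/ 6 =6.33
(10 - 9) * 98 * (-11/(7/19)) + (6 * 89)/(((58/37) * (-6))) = -173001/58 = -2982.78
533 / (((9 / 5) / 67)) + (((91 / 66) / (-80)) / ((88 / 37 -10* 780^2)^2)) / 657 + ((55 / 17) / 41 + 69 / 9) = 2431714683821124957406222001717 / 122521862353411951426529280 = 19847.19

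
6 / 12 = 1 / 2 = 0.50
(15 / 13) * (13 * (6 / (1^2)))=90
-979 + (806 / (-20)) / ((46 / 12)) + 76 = -105054 / 115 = -913.51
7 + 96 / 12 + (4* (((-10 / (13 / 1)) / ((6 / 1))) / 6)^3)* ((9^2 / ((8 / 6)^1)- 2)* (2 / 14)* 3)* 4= 112083535 / 7474194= 15.00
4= 4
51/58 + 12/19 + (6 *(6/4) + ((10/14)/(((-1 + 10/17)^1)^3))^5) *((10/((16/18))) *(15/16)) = -831656143749432563856838755/703448619679747400816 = -1182255.70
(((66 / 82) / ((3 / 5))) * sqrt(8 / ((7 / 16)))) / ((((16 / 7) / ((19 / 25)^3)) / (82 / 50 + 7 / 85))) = 1.90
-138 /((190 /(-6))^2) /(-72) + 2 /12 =18257 /108300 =0.17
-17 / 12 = -1.42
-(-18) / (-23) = -18 / 23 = -0.78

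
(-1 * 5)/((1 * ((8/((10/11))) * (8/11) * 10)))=-5/64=-0.08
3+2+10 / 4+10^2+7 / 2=111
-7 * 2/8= -7/4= -1.75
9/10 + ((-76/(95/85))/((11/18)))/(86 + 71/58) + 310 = 172302821/556490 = 309.62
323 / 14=23.07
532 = 532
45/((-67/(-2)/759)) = 68310/67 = 1019.55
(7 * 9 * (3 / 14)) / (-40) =-27 / 80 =-0.34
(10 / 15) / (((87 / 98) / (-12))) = -784 / 87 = -9.01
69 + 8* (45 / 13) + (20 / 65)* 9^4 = 27501 / 13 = 2115.46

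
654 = 654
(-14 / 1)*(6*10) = -840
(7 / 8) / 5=7 / 40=0.18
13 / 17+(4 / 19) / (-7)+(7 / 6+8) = 134321 / 13566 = 9.90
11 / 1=11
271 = 271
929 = 929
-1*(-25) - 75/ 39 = 300/ 13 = 23.08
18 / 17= 1.06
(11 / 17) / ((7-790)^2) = 11 / 10422513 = 0.00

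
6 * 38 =228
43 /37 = 1.16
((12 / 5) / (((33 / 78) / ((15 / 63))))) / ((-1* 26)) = -4 / 77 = -0.05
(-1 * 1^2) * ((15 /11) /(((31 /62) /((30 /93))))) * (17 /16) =-1275 /1364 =-0.93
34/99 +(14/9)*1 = 188/99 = 1.90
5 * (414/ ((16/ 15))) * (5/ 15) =5175/ 8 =646.88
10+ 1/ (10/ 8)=54/ 5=10.80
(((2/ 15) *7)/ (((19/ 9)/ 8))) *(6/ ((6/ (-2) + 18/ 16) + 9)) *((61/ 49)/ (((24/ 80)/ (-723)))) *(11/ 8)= -31048512/ 2527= -12286.71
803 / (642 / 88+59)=35332 / 2917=12.11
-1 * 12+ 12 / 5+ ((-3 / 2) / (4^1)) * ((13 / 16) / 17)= -104643 / 10880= -9.62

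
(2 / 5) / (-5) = -2 / 25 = -0.08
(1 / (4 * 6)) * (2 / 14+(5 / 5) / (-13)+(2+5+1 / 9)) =2939 / 9828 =0.30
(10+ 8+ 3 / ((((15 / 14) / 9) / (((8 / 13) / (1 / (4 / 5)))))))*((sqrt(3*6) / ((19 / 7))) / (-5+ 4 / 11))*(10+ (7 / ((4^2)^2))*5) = -197457183*sqrt(2) / 2687360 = -103.91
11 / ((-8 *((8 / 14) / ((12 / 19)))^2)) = -4851 / 2888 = -1.68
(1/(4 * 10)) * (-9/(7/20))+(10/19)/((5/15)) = 249/266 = 0.94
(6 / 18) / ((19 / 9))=3 / 19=0.16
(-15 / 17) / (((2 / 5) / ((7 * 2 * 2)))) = -1050 / 17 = -61.76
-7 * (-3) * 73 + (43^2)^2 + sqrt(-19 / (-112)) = sqrt(133) / 28 + 3420334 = 3420334.41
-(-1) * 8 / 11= 8 / 11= 0.73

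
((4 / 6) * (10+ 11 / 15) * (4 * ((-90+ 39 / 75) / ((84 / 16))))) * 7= -11525024 / 3375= -3414.82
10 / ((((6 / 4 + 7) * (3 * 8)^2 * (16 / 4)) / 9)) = 5 / 1088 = 0.00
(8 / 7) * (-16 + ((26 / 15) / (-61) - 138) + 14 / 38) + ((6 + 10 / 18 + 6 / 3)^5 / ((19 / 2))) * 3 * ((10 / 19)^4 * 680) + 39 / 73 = 5736045617972896206289 / 7595913959042535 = 755148.84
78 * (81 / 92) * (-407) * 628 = -403713882 / 23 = -17552777.48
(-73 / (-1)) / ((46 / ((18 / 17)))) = 657 / 391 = 1.68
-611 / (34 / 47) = -844.62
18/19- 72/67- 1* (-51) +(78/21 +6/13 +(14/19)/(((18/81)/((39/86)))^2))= 99586546351/1713549656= 58.12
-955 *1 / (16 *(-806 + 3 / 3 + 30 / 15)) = 955 / 12848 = 0.07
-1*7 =-7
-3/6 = -1/2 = -0.50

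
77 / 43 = 1.79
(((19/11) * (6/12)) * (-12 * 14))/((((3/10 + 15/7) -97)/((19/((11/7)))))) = 14858760/800899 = 18.55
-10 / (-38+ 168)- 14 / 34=-108 / 221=-0.49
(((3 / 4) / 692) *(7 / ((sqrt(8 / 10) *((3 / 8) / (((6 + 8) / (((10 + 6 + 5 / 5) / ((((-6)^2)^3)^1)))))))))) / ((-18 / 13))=-825552 *sqrt(5) / 2941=-627.67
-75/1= -75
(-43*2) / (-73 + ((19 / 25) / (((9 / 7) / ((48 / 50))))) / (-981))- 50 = -6555585700 / 134275439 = -48.82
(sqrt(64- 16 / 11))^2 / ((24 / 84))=2408 / 11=218.91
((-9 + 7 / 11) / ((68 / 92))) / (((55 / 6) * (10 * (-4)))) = 1587 / 51425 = 0.03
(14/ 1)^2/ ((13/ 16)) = 3136/ 13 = 241.23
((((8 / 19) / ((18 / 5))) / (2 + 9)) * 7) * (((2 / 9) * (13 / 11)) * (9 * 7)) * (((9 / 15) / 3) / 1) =5096 / 20691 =0.25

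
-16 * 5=-80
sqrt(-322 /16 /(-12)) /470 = sqrt(966) /11280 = 0.00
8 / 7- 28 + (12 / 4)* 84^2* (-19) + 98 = -402120.86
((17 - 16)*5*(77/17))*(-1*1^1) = -385/17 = -22.65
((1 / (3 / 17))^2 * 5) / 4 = 1445 / 36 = 40.14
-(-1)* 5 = 5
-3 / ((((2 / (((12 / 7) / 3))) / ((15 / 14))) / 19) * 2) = -855 / 98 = -8.72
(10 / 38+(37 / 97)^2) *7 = 511392 / 178771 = 2.86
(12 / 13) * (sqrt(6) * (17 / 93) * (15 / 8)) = 255 * sqrt(6) / 806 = 0.77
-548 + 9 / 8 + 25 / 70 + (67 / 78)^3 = -545.88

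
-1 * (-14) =14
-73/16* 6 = -219/8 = -27.38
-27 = -27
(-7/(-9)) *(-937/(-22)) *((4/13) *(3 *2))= 26236/429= 61.16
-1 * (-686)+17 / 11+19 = 7772 / 11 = 706.55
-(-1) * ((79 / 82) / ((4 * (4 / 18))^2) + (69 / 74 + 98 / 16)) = 1607147 / 194176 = 8.28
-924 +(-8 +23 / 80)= -931.71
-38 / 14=-19 / 7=-2.71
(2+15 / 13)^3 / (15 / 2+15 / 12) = 275684 / 76895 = 3.59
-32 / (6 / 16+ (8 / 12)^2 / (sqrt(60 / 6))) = -311040 / 3133+ 36864*sqrt(10) / 3133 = -62.07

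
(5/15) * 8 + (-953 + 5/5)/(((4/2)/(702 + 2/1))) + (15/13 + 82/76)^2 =-245326717117/732108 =-335096.35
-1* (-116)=116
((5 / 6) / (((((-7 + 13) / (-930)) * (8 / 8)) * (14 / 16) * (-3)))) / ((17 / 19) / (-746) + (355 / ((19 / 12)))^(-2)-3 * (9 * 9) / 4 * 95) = -44299703080000 / 5195766761301851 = -0.01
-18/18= -1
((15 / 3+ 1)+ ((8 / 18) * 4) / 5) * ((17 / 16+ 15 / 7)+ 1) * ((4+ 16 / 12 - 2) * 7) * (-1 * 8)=-44902 / 9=-4989.11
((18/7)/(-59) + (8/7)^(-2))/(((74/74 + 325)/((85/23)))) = 0.01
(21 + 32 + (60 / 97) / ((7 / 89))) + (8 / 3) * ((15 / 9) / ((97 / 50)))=385943 / 6111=63.16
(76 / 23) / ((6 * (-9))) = -0.06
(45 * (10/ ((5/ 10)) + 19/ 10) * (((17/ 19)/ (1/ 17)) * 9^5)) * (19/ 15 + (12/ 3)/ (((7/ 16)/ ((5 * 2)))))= 109124554292541/ 1330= 82048537062.06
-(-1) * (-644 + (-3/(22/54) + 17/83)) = -594508/913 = -651.16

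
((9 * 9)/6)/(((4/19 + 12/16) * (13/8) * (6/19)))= 25992/949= 27.39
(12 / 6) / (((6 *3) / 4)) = 4 / 9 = 0.44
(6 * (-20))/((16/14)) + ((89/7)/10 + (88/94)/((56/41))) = -169506/1645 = -103.04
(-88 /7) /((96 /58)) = -319 /42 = -7.60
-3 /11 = -0.27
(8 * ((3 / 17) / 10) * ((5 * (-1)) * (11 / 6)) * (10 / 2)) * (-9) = 990 / 17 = 58.24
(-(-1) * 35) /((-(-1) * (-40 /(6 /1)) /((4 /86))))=-21 /86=-0.24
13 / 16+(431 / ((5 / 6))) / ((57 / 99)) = 1366643 / 1520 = 899.11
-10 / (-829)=0.01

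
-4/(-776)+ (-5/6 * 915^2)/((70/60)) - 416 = -812673171/1358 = -598433.85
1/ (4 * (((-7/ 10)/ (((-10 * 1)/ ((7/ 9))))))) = 225/ 49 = 4.59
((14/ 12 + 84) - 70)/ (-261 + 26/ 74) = -3367/ 57864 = -0.06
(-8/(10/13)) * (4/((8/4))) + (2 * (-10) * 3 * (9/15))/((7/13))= -3068/35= -87.66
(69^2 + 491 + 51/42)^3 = 397795125353625/2744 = 144969069006.42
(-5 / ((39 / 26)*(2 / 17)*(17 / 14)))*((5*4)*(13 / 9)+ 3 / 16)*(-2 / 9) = 146545 / 972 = 150.77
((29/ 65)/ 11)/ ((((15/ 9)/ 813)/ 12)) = 848772/ 3575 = 237.42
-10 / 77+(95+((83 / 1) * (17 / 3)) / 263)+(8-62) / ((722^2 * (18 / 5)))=3061130951633 / 31669566852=96.66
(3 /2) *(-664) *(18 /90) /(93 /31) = -332 /5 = -66.40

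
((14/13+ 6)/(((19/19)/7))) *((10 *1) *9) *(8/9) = 51520/13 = 3963.08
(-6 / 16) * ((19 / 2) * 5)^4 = -244351875 / 128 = -1908999.02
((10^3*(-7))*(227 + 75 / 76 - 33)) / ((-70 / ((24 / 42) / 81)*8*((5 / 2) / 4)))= 42340 / 1539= 27.51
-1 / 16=-0.06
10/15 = 2/3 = 0.67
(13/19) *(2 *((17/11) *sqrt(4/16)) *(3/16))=663/3344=0.20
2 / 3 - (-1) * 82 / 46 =169 / 69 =2.45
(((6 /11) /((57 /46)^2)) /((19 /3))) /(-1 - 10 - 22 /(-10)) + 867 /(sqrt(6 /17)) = -5290 /829939 + 289 * sqrt(102) /2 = 1459.37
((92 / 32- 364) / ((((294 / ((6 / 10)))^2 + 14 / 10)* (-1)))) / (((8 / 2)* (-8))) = -4815 / 102443264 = -0.00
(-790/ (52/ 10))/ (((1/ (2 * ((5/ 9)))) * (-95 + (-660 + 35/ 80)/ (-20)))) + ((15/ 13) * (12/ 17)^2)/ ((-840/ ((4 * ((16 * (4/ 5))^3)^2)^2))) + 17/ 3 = -211822889713.05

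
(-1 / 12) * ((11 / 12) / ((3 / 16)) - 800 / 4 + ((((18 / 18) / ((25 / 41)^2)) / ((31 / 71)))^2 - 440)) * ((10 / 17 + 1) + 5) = 56490864127348 / 172304296875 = 327.86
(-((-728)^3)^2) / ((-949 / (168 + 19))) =2141344439824285696 / 73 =29333485477045009.53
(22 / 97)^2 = 484 / 9409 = 0.05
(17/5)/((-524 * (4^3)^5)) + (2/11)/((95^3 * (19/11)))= 1125226045127/9165487590080512000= 0.00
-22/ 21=-1.05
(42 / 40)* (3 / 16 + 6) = 2079 / 320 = 6.50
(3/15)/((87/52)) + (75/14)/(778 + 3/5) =2997229/23708370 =0.13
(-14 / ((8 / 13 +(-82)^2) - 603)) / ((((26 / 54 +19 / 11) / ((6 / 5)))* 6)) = -9009 / 43504280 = -0.00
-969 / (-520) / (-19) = -51 / 520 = -0.10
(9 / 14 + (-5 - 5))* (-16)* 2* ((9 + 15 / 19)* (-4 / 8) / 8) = -24366 / 133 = -183.20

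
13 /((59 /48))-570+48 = -30174 /59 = -511.42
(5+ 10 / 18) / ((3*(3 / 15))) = 250 / 27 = 9.26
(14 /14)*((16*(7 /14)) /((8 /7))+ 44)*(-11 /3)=-187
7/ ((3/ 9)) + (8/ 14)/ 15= 21.04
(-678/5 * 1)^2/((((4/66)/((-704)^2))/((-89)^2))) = 29776158222852096/25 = 1191046328914083.84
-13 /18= -0.72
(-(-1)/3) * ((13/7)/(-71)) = -13/1491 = -0.01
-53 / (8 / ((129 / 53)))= -129 / 8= -16.12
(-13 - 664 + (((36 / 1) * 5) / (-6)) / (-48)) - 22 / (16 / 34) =-723.12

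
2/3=0.67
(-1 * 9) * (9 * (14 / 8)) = -567 / 4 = -141.75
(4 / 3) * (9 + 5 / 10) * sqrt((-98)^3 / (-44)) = 13034 * sqrt(22) / 33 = 1852.57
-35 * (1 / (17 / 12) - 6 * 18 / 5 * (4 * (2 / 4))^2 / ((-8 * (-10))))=1113 / 85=13.09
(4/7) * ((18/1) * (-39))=-401.14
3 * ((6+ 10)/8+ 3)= 15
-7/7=-1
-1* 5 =-5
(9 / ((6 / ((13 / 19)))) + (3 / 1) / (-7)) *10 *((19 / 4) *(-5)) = -3975 / 28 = -141.96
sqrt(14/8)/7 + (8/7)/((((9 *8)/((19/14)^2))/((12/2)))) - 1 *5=-9929/2058 + sqrt(7)/14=-4.64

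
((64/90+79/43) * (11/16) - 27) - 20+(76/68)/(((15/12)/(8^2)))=11.98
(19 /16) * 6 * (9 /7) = 513 /56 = 9.16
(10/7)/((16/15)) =75/56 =1.34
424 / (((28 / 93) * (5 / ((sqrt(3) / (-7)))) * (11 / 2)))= -19716 * sqrt(3) / 2695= -12.67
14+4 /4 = 15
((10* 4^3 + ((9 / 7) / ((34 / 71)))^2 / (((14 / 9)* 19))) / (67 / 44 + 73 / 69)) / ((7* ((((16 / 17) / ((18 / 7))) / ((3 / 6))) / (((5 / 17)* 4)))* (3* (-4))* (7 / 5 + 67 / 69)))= -7578148730903685 / 3785418691520704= -2.00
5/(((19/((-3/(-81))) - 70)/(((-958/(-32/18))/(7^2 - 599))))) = -4311/389840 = -0.01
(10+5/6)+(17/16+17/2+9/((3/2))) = 1267/48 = 26.40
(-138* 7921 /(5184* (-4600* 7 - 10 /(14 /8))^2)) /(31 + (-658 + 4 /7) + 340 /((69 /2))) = 1437241687 /4358995536973824000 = 0.00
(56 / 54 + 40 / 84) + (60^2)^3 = 8817984000286 / 189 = 46656000001.51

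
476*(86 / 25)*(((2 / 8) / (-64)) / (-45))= 0.14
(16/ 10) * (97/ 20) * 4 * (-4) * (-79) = 245216/ 25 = 9808.64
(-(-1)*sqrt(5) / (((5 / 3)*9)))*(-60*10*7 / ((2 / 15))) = -2100*sqrt(5) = -4695.74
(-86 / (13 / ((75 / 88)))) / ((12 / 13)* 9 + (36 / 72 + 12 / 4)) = -3225 / 6754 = -0.48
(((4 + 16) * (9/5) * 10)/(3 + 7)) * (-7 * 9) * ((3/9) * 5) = -3780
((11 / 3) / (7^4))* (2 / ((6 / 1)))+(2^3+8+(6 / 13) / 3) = 4538033 / 280917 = 16.15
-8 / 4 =-2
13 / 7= 1.86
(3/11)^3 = 27/1331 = 0.02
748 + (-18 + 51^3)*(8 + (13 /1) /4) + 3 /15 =29857389 /20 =1492869.45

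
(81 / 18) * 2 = 9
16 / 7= 2.29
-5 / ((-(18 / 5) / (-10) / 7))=-875 / 9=-97.22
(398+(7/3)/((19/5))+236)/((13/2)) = 72346/741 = 97.63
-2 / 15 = -0.13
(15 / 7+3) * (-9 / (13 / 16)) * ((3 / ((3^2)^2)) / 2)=-96 / 91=-1.05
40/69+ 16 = 1144/69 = 16.58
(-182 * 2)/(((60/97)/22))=-194194/15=-12946.27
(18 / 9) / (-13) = -0.15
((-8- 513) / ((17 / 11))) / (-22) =521 / 34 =15.32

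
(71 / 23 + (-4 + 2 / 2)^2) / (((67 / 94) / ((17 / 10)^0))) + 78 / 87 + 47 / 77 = 63538221 / 3441053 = 18.46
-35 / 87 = -0.40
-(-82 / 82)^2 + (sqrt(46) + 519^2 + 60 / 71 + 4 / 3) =sqrt(46) + 57374144 / 213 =269368.96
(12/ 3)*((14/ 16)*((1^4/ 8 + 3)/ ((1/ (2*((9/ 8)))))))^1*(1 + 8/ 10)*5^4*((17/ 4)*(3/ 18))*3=30121875/ 512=58831.79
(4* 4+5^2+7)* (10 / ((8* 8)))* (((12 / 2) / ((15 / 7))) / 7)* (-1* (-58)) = 174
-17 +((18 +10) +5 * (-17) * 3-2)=-246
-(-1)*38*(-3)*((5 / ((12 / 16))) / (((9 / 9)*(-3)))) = 760 / 3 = 253.33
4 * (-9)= -36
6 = 6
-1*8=-8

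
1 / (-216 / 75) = -0.35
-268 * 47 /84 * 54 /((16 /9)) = -255069 /56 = -4554.80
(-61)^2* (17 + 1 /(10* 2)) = 1268861 /20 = 63443.05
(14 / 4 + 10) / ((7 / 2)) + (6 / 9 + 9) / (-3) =40 / 63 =0.63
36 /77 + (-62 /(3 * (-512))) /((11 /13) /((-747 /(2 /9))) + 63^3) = 201405222389367 /430783243593472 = 0.47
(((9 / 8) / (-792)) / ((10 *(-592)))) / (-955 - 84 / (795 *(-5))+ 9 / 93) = -8215 / 32692767281152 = -0.00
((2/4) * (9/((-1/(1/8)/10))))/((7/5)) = -225/56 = -4.02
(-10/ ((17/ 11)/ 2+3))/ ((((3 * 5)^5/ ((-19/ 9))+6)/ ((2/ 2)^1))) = 4180/ 567243663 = 0.00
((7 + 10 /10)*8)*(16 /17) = 1024 /17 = 60.24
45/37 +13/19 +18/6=3445/703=4.90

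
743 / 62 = 11.98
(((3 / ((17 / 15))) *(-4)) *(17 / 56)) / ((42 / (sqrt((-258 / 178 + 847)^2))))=-564405 / 8722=-64.71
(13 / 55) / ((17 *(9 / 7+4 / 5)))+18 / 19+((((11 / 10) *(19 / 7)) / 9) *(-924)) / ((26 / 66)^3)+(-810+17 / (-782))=-763189219167303 / 131061749390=-5823.13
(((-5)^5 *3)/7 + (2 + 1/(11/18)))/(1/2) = -205690/77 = -2671.30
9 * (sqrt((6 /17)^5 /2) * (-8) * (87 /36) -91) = -819 -6264 * sqrt(51) /4913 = -828.11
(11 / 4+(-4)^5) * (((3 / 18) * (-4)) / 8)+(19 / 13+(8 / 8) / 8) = 54095 / 624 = 86.69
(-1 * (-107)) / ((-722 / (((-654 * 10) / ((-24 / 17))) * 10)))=-4956775 / 722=-6865.34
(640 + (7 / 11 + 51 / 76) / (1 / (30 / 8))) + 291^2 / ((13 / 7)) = 2010248063 / 43472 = 46242.36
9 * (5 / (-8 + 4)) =-11.25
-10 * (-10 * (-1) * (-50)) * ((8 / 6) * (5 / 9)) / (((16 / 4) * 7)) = 25000 / 189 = 132.28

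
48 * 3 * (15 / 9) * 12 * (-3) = -8640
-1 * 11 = -11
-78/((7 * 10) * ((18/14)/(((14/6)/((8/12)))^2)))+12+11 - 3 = 563/60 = 9.38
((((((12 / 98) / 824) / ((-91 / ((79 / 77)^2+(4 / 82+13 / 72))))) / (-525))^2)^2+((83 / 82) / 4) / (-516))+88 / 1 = 6069471163707299330299835649768491547111936781588975732050361963 / 68971647587743938682335524973344014402720979240325456199680000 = 88.00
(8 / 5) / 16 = 1 / 10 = 0.10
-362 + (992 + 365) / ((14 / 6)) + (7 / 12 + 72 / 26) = 243433 / 1092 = 222.92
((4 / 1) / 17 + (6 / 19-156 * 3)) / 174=-75493 / 28101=-2.69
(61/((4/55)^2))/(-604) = -184525/9664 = -19.09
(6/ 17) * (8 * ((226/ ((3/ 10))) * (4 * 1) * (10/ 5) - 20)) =16960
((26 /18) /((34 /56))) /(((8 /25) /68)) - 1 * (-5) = 4595 /9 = 510.56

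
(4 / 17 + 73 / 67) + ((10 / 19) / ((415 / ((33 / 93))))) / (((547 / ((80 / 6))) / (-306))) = 1.32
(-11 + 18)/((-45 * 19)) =-7/855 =-0.01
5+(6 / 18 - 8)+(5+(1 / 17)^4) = 584650 / 250563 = 2.33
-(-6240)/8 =780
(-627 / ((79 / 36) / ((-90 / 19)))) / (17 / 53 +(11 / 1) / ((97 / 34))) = 183225240 / 565403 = 324.06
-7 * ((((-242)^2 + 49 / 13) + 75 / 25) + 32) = -5332852 / 13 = -410219.38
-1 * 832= -832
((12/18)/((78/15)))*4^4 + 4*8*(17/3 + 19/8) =290.15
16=16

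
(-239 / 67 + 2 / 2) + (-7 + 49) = 2642 / 67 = 39.43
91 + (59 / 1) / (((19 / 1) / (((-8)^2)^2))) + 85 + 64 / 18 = 2205680 / 171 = 12898.71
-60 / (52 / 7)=-105 / 13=-8.08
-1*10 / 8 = -5 / 4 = -1.25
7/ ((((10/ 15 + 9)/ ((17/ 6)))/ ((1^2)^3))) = 119/ 58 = 2.05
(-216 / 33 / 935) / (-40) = 9 / 51425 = 0.00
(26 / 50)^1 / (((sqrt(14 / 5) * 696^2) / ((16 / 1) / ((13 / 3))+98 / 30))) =1357 * sqrt(70) / 2543184000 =0.00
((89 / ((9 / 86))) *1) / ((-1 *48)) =-3827 / 216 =-17.72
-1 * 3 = -3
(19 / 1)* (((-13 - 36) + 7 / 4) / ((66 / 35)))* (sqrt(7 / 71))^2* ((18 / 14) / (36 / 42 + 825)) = -0.07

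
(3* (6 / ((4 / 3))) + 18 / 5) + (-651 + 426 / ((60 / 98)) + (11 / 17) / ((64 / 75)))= 340861 / 5440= 62.66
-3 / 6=-1 / 2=-0.50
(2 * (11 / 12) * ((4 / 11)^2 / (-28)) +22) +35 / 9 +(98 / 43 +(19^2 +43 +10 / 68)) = 432.31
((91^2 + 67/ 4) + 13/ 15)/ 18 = 497917/ 1080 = 461.03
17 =17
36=36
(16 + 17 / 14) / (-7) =-241 / 98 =-2.46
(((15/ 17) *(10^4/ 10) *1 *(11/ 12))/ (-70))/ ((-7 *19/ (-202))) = -277750/ 15827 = -17.55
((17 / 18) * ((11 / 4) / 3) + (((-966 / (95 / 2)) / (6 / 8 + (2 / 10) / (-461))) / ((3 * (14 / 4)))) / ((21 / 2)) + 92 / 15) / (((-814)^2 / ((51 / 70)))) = 113962219949 / 15347649924129600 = 0.00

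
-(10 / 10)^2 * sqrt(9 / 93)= -sqrt(93) / 31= -0.31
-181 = -181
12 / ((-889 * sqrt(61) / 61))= -12 * sqrt(61) / 889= -0.11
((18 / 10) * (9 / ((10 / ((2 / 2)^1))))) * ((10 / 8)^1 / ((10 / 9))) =1.82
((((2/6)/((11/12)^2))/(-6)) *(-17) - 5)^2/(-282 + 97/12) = -2639532/48124967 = -0.05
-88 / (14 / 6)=-264 / 7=-37.71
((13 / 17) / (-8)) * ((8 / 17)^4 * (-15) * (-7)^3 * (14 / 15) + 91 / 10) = -2655774303 / 113588560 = -23.38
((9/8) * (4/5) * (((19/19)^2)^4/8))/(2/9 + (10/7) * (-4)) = -0.02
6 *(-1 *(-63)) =378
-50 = -50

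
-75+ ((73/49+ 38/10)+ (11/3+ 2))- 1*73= -100727/735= -137.04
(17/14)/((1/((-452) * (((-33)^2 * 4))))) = -16735752/7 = -2390821.71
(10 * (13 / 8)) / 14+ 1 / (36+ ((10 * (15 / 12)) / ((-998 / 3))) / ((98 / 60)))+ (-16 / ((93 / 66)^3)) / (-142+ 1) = 169550299824851 / 137950243447464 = 1.23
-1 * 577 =-577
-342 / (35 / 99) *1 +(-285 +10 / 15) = -131429 / 105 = -1251.70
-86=-86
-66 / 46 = -33 / 23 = -1.43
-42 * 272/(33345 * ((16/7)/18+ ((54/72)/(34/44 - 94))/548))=-174693632/64742405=-2.70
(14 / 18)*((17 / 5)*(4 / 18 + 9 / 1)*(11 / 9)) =108647 / 3645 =29.81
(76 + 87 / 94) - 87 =-947 / 94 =-10.07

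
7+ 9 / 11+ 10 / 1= 196 / 11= 17.82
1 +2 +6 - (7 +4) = -2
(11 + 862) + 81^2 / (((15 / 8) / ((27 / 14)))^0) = 7434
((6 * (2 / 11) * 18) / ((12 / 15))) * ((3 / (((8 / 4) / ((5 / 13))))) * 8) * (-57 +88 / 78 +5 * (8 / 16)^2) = -11503350 / 1859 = -6187.92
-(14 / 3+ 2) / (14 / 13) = -130 / 21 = -6.19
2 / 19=0.11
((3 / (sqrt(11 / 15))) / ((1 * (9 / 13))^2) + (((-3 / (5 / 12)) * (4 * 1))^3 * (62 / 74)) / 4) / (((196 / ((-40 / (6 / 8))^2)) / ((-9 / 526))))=2962096128 / 2384095 - 540800 * sqrt(165) / 3827439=1240.63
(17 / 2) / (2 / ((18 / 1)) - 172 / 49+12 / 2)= 7497 / 2294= 3.27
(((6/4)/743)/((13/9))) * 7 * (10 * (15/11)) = 14175/106249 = 0.13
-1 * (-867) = 867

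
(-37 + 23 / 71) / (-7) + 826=59018 / 71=831.24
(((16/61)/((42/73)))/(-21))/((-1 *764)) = 146/5138091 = 0.00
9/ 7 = 1.29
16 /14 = 1.14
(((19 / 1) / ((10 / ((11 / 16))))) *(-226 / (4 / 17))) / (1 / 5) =-401489 / 64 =-6273.27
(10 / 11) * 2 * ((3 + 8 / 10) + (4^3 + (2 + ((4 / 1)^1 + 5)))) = 1576 / 11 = 143.27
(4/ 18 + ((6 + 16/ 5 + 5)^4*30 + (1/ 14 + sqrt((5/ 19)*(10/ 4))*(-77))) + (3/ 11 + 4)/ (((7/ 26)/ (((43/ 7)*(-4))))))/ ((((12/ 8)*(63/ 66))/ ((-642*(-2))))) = 1265846137321432/ 1157625 - 517880*sqrt(38)/ 57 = 1093429479.89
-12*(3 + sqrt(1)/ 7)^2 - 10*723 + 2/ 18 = -3240653/ 441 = -7348.42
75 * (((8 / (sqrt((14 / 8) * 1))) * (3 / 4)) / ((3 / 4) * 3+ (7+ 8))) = 1200 * sqrt(7) / 161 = 19.72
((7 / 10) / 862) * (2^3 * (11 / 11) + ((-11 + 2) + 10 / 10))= 0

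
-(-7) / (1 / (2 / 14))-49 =-48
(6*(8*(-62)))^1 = -2976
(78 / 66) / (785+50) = 13 / 9185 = 0.00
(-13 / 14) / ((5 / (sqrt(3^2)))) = -39 / 70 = -0.56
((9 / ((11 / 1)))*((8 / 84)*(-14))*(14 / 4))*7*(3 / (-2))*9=360.82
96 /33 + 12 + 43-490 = -4753 /11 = -432.09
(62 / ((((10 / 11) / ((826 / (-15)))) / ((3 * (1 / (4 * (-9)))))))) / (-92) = -140833 / 41400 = -3.40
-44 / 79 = -0.56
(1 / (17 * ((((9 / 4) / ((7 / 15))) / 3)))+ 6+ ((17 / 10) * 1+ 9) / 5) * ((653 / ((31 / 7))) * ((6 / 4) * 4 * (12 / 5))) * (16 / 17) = 18298919744 / 1119875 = 16340.14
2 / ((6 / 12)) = 4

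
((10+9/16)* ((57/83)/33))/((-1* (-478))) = 3211/6982624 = 0.00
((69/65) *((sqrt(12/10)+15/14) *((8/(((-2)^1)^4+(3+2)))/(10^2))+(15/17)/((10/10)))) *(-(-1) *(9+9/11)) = 4968 *sqrt(30)/625625+2116368/229075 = 9.28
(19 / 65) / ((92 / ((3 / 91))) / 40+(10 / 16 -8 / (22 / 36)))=5016 / 983281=0.01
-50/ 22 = -25/ 11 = -2.27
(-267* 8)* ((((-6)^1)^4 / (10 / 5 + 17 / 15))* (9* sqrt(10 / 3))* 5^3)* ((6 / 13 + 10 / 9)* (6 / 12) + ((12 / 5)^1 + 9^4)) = -1328779835568000* sqrt(30) / 611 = -11911664319126.01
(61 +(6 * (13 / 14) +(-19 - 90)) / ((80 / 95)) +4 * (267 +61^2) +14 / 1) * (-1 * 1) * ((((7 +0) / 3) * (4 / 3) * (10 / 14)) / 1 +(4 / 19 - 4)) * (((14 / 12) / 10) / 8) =9945413 / 27360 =363.50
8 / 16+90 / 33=71 / 22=3.23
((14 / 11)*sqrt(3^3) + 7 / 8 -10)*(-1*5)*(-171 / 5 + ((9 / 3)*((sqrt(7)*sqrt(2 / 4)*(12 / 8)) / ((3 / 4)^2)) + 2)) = -(161 -20*sqrt(14))*(803 -336*sqrt(3)) / 88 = -216.43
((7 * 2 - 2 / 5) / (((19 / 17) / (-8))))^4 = 7314611834454016 / 81450625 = 89804244.41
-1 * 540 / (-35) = 108 / 7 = 15.43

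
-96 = -96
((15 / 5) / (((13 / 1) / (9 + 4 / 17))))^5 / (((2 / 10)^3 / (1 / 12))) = 965813549639625 / 2108731860404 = 458.01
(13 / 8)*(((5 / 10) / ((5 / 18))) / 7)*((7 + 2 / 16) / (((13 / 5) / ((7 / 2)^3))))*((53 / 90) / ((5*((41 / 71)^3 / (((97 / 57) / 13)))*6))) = 90161002099 / 137621452800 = 0.66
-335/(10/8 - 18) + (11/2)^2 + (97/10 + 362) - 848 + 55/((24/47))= -318.34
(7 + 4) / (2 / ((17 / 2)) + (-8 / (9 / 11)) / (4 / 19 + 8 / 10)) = -20196 / 17333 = -1.17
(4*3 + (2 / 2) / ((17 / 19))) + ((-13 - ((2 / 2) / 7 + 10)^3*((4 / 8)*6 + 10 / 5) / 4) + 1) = -30396367 / 23324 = -1303.22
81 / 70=1.16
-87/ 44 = -1.98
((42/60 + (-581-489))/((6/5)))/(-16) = 10693/192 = 55.69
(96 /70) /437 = 48 /15295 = 0.00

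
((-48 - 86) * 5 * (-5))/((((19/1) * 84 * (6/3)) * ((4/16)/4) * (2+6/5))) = 8375/1596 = 5.25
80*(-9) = -720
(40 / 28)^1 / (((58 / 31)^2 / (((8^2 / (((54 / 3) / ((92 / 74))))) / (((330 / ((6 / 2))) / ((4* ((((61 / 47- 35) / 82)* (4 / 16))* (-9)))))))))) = 25462656 / 419737213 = 0.06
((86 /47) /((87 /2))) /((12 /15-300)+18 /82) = -35260 /250618899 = -0.00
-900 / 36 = -25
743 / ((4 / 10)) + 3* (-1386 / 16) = 12781 / 8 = 1597.62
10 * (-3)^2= 90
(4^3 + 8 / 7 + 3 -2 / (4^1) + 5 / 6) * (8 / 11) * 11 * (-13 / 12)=-37388 / 63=-593.46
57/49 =1.16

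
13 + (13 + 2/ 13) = 340/ 13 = 26.15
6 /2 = 3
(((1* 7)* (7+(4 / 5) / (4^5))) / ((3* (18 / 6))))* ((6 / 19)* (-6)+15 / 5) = 146363 / 24320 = 6.02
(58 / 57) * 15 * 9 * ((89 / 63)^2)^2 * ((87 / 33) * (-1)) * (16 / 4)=-2110648987240 / 365818761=-5769.66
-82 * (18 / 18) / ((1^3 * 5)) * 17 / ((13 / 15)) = -4182 / 13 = -321.69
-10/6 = -5/3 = -1.67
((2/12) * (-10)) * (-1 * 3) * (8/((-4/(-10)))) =100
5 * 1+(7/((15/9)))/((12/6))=71/10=7.10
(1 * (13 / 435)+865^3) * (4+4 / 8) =422307542832 / 145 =2912465812.63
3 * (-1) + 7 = 4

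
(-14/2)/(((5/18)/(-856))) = 107856/5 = 21571.20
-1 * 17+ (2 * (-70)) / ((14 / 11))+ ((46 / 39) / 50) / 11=-1362052 / 10725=-127.00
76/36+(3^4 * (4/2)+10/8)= 165.36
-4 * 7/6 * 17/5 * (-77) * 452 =8283352/15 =552223.47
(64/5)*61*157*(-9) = -5516352/5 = -1103270.40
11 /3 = 3.67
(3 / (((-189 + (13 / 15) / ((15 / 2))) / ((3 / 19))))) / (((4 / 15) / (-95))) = 151875 / 169996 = 0.89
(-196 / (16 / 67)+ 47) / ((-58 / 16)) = 6190 / 29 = 213.45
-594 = -594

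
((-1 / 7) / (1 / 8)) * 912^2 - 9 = -6654015 / 7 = -950573.57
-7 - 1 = -8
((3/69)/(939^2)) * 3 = 1/6759861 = 0.00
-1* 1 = -1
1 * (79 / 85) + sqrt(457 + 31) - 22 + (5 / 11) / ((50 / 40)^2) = -19429 / 935 + 2 * sqrt(122) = 1.31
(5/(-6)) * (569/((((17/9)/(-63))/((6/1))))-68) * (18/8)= 14526705/68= 213628.01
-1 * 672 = -672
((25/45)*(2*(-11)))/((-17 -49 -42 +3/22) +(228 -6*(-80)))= -2420/118827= -0.02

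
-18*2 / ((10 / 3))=-54 / 5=-10.80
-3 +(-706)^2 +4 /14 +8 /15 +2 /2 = 52335656 /105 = 498434.82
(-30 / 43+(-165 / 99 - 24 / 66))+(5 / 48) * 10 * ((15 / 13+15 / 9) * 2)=348437 / 110682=3.15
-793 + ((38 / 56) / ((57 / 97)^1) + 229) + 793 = 19333 / 84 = 230.15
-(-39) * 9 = 351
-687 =-687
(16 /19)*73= 1168 /19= 61.47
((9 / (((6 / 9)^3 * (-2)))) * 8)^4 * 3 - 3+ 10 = 10460353315 / 16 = 653772082.19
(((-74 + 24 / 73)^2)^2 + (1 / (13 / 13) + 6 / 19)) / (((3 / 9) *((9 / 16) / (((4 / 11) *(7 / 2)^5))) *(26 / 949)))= 267132674316025569023 / 243913659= 1095193583709.99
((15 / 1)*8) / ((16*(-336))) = -5 / 224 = -0.02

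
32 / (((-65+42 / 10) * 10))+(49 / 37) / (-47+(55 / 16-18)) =-51341 / 692455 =-0.07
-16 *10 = -160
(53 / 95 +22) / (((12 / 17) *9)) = 36431 / 10260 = 3.55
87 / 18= 29 / 6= 4.83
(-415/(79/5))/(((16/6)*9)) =-2075/1896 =-1.09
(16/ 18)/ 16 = 1/ 18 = 0.06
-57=-57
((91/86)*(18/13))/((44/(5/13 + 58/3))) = 16149/24596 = 0.66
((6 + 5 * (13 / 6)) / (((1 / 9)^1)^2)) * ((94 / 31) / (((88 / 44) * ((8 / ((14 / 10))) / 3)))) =2691549 / 2480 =1085.30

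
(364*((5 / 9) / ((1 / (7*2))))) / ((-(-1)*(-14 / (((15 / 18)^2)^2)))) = -284375 / 2916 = -97.52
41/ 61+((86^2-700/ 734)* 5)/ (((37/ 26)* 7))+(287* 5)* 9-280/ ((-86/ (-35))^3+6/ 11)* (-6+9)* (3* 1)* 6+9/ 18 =658018888910325237/ 42059605218778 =15644.91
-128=-128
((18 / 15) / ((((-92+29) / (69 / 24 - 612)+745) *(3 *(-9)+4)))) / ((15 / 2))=-19492 / 2087761175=-0.00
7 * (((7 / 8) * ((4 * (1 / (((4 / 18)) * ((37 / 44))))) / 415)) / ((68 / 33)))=160083 / 1044140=0.15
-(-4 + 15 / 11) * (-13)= -377 / 11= -34.27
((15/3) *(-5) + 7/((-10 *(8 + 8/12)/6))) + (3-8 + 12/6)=-3703/130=-28.48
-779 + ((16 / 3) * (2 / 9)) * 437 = -7049 / 27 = -261.07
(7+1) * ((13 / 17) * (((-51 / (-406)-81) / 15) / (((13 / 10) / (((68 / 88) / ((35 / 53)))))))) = -42188 / 1421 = -29.69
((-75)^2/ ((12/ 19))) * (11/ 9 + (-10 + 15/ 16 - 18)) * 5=-220934375/ 192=-1150699.87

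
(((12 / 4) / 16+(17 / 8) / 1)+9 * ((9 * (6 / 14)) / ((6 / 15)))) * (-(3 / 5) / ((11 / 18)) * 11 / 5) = -269433 / 1400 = -192.45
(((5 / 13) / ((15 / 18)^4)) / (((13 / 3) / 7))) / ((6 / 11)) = 49896 / 21125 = 2.36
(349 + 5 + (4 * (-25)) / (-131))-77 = 36387 / 131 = 277.76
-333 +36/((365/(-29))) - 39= -136824/365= -374.86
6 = 6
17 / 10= 1.70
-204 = -204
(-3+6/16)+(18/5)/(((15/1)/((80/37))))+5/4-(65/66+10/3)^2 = -3492557/179080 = -19.50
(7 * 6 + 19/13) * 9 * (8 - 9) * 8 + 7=-40589/13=-3122.23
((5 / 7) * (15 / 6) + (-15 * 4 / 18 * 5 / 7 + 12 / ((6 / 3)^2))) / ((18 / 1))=101 / 756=0.13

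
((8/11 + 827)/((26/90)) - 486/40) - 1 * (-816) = 3669.06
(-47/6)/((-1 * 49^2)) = 47/14406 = 0.00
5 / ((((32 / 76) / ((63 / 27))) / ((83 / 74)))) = 55195 / 1776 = 31.08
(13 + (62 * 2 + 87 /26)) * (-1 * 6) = -10947 /13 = -842.08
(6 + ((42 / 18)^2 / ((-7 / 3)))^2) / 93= 103 / 837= 0.12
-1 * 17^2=-289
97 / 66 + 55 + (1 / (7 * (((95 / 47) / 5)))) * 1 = 498793 / 8778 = 56.82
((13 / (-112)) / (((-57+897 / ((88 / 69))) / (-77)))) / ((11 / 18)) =429 / 18959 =0.02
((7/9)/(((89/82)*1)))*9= 574/89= 6.45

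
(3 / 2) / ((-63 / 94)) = -47 / 21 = -2.24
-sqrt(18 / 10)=-3*sqrt(5) / 5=-1.34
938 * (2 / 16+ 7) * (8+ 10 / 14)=232959 / 4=58239.75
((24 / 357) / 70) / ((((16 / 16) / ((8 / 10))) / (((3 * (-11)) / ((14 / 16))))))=-4224 / 145775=-0.03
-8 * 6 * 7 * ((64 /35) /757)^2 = -196608 /100283575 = -0.00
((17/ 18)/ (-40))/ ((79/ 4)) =-17/ 14220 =-0.00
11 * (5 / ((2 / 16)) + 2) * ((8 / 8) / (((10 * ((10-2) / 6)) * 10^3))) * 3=2079 / 20000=0.10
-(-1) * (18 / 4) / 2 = 2.25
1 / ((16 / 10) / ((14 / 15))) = 7 / 12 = 0.58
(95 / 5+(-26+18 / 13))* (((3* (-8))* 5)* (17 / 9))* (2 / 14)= 181.83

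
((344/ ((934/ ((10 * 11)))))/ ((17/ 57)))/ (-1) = -1078440/ 7939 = -135.84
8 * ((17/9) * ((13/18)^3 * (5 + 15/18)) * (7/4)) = 9150505/157464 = 58.11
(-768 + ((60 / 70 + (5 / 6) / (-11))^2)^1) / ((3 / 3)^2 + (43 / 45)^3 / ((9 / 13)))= -14925789394875 / 43962728656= -339.51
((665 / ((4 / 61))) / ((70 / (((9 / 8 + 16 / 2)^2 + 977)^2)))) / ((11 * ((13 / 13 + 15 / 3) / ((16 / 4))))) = 1778899822797 / 180224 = 9870493.51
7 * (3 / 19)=21 / 19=1.11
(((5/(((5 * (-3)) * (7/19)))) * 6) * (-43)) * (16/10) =13072/35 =373.49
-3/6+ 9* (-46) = -829/2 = -414.50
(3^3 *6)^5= 111577100832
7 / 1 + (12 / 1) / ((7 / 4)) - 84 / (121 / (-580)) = 352777 / 847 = 416.50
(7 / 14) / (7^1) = 0.07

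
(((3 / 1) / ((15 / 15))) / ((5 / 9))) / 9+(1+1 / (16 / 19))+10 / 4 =423 / 80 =5.29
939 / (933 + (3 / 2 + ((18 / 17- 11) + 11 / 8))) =127704 / 125927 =1.01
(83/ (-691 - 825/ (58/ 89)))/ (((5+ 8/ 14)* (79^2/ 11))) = -370678/ 27626516697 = -0.00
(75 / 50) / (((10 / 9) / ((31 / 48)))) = 279 / 320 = 0.87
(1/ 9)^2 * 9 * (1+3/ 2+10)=25/ 18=1.39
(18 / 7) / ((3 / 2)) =12 / 7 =1.71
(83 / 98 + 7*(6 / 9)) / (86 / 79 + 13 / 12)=256118 / 100891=2.54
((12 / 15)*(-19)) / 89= -76 / 445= -0.17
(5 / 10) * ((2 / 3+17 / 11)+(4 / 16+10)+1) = 1777 / 264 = 6.73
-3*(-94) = 282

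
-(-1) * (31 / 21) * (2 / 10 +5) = 806 / 105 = 7.68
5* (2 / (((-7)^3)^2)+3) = 1764745 / 117649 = 15.00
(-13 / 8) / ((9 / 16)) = -26 / 9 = -2.89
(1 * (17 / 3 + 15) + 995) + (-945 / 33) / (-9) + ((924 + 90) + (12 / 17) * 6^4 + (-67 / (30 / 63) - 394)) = 13536773 / 5610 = 2412.97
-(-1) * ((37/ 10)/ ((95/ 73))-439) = -414349/ 950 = -436.16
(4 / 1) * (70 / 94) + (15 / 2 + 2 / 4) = 516 / 47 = 10.98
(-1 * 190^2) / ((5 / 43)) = -310460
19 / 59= 0.32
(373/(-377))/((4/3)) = -1119/1508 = -0.74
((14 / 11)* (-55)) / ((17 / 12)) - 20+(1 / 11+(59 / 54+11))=-577891 / 10098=-57.23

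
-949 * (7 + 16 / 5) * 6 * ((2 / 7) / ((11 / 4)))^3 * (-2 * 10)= 594726912 / 456533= 1302.70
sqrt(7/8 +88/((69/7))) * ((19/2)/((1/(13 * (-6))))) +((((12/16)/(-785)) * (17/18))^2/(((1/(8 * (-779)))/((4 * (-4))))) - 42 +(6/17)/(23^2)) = -247 * sqrt(746718)/92 - 2090684436334/49875402825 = -2361.92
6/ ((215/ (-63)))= -378/ 215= -1.76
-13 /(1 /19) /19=-13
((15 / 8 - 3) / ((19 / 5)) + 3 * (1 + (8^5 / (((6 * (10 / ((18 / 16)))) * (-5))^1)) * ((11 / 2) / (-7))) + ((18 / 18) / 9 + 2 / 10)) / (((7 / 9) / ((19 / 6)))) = 70062989 / 58800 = 1191.55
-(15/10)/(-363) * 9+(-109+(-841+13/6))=-344050/363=-947.80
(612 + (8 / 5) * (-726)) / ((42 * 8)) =-229 / 140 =-1.64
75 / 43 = 1.74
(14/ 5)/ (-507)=-14/ 2535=-0.01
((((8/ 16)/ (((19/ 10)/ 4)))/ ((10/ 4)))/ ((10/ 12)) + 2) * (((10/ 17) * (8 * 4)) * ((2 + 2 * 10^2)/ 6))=90496/ 57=1587.65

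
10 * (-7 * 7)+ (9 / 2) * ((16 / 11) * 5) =-5030 / 11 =-457.27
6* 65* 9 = 3510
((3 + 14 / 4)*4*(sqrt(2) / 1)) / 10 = 13*sqrt(2) / 5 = 3.68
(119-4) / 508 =115 / 508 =0.23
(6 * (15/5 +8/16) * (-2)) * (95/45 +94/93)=-12194/93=-131.12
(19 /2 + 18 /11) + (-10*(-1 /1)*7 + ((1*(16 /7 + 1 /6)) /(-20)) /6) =4497067 /55440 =81.12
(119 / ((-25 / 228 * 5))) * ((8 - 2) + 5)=-298452 / 125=-2387.62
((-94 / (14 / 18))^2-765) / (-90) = -75359 / 490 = -153.79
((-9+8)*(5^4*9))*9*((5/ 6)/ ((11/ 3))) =-253125/ 22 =-11505.68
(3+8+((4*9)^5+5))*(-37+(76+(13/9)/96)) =2359091280.24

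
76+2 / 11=838 / 11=76.18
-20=-20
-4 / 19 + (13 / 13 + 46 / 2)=452 / 19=23.79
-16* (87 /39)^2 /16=-841 /169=-4.98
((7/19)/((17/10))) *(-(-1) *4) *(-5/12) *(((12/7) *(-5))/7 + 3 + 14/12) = -21625/20349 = -1.06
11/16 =0.69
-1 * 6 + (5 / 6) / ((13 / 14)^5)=-5338714 / 1113879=-4.79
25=25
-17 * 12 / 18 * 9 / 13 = -102 / 13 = -7.85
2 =2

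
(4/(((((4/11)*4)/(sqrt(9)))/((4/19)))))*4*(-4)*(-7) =3696/19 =194.53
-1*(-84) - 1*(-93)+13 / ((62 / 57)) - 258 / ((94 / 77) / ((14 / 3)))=-2323343 / 2914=-797.30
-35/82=-0.43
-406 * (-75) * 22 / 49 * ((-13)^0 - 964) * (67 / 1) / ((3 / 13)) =-26756858700 / 7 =-3822408385.71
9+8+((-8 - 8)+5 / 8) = 1.62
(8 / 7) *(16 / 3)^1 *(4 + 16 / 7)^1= 5632 / 147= 38.31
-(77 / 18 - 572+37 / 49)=566.97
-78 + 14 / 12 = -76.83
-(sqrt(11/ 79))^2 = -11/ 79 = -0.14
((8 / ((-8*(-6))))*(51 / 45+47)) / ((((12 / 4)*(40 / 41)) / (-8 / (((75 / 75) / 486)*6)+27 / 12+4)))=-37994167 / 21600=-1758.99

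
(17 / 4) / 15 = 17 / 60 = 0.28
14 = 14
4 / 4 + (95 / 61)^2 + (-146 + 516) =1389516 / 3721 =373.43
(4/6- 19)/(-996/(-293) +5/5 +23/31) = -499565/140094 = -3.57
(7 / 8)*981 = 6867 / 8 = 858.38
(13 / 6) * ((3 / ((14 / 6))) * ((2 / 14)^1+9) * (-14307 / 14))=-8927568 / 343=-26027.90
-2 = -2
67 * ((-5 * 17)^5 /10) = -59456511875 /2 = -29728255937.50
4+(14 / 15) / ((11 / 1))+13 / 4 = 4841 / 660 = 7.33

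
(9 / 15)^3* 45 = 243 / 25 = 9.72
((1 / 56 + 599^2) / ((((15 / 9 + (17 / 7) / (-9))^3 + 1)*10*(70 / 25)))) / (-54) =-3797549973 / 59617216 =-63.70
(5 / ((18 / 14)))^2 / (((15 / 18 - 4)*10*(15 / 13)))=-637 / 1539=-0.41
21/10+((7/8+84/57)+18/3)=7941/760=10.45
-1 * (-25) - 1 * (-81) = 106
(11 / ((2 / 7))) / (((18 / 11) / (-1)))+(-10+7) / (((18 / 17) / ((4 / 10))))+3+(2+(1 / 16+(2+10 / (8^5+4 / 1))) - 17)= -68031341 / 1966320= -34.60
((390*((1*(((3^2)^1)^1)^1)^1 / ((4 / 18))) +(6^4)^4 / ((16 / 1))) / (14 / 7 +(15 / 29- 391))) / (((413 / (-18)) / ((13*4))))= 341858099052756 / 332347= 1028617977.75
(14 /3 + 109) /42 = 2.71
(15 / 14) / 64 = 15 / 896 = 0.02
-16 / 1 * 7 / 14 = -8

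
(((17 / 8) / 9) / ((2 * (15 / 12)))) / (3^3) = 17 / 4860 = 0.00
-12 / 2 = -6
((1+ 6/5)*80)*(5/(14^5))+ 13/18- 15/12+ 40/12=1698497/605052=2.81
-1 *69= -69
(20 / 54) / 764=5 / 10314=0.00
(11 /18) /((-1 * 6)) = -11 /108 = -0.10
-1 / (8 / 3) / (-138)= 1 / 368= 0.00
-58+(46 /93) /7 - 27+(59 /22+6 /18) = -1173175 /14322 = -81.91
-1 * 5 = -5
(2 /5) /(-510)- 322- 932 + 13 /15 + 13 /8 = -4255131 /3400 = -1251.51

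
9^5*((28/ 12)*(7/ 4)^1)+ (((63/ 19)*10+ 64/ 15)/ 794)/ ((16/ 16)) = 109124640047/ 452580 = 241116.80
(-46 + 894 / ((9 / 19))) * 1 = 5524 / 3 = 1841.33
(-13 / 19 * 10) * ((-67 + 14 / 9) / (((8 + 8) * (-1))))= -2015 / 72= -27.99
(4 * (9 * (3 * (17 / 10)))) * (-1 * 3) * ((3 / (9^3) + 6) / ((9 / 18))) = -99212 / 15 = -6614.13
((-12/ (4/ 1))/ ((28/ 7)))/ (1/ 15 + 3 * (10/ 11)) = -495/ 1844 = -0.27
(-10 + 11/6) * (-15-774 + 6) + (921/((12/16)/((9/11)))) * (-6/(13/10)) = 502587/286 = 1757.30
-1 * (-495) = 495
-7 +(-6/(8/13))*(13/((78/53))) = -745/8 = -93.12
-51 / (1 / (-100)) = 5100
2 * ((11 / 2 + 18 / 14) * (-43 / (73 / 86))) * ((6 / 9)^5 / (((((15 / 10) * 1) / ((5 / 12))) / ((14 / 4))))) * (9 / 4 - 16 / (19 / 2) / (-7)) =-244992500 / 1117557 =-219.22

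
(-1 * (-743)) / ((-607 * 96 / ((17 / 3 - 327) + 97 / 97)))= 714023 / 174816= 4.08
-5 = -5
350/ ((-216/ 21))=-1225/ 36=-34.03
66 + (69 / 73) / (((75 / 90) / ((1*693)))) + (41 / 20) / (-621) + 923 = 321869663 / 181332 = 1775.03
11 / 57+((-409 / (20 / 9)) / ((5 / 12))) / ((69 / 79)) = -16569218 / 32775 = -505.54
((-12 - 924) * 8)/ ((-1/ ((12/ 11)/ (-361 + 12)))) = -89856/ 3839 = -23.41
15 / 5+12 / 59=189 / 59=3.20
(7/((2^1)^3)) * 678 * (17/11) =40341/44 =916.84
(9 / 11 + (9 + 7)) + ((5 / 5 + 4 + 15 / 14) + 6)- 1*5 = 3679 / 154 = 23.89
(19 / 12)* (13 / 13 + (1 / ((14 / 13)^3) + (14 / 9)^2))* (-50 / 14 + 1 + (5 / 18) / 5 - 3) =-12386884225 / 336063168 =-36.86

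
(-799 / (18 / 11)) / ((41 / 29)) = -254881 / 738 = -345.37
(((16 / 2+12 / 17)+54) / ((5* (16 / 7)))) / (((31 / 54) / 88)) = 2216214 / 2635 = 841.07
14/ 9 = 1.56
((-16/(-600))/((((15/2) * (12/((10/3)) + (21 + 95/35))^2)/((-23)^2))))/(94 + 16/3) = 25921/1021323480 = 0.00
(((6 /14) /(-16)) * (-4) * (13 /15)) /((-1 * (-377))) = 1 /4060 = 0.00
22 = 22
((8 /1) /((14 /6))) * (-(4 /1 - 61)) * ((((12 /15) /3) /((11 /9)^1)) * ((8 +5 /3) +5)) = 21888 /35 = 625.37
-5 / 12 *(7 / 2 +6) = -95 / 24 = -3.96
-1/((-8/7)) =7/8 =0.88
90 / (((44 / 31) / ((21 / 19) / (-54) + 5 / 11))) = 253115 / 9196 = 27.52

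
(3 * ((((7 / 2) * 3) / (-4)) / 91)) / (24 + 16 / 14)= -63 / 18304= -0.00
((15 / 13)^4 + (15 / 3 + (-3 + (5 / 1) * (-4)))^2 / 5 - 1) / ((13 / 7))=65548588 / 1856465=35.31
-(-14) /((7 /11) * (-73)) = -22 /73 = -0.30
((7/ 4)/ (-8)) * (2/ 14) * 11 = -11/ 32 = -0.34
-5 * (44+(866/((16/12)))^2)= -8437885/4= -2109471.25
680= 680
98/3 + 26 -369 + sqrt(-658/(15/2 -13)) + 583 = 283.60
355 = 355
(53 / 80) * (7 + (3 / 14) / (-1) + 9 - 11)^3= 15940439 / 219520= 72.61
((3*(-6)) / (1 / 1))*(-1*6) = 108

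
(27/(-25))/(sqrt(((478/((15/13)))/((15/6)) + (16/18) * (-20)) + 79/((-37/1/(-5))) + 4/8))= -81 * sqrt(196032734)/13245455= -0.09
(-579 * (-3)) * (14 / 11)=24318 / 11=2210.73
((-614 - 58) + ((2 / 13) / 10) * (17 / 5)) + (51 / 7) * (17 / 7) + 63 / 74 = -770002133 / 1178450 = -653.40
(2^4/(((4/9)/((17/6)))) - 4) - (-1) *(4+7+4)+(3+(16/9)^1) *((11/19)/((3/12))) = 21215/171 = 124.06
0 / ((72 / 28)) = 0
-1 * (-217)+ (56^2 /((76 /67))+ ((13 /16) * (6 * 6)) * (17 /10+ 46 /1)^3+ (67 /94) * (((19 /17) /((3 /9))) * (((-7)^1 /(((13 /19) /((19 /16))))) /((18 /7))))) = 15050195815415023 /4736472000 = 3177511.83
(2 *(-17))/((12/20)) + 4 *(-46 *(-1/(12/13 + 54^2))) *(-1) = -89633/1580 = -56.73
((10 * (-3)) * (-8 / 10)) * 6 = 144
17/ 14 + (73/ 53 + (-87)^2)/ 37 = 5650557/ 27454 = 205.82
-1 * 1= -1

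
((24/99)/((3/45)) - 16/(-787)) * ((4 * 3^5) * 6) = 184617792/8657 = 21325.84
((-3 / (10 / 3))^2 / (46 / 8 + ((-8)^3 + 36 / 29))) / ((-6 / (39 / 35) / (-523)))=-1774539 / 11390750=-0.16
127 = 127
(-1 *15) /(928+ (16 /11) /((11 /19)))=-1815 /112592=-0.02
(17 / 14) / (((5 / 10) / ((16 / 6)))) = 136 / 21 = 6.48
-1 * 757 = -757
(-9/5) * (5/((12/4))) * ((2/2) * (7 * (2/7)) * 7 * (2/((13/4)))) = -336/13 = -25.85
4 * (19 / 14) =38 / 7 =5.43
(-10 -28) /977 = -38 /977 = -0.04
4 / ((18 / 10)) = 20 / 9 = 2.22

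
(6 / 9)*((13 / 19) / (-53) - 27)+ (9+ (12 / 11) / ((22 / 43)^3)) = -0.86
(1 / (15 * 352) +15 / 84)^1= 6607 / 36960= 0.18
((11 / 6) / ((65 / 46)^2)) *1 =11638 / 12675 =0.92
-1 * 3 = -3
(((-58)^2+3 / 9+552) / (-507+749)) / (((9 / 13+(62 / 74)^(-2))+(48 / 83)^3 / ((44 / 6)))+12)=83927042809259 / 73347709156788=1.14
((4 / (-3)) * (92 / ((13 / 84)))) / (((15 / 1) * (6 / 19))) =-97888 / 585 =-167.33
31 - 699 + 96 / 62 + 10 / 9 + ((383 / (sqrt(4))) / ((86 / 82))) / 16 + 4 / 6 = -250789807 / 383904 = -653.26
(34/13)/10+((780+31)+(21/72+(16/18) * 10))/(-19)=-3815189/88920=-42.91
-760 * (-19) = 14440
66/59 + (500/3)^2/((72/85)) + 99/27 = 156741619/4779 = 32798.00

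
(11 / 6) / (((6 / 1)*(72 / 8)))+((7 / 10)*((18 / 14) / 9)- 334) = -540863 / 1620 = -333.87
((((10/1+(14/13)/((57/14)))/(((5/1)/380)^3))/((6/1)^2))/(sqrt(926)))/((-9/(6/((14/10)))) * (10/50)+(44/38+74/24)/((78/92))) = 10433910800 * sqrt(926)/353738019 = 897.58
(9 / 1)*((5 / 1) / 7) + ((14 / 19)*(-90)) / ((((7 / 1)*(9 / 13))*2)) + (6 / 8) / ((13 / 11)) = 1529 / 6916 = 0.22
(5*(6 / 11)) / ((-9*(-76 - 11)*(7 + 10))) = 10 / 48807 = 0.00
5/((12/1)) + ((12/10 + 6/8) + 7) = 281/30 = 9.37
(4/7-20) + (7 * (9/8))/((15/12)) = -919/70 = -13.13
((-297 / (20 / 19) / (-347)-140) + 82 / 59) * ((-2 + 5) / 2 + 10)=-1297714809 / 818920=-1584.67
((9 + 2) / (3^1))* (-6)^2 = 132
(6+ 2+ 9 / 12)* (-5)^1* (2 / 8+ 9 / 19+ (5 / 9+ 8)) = -1110725 / 2736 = -405.97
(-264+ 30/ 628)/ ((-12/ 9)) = 248643/ 1256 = 197.96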